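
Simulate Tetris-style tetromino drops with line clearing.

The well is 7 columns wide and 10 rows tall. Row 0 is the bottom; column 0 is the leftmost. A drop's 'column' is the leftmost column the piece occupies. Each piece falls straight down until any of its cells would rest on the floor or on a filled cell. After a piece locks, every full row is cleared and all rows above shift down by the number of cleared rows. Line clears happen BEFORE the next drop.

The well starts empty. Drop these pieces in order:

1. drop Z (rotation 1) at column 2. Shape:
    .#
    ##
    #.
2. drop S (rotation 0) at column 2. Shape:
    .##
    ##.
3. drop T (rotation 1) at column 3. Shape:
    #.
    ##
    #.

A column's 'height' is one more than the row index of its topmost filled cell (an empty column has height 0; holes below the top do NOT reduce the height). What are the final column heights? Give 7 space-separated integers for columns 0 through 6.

Answer: 0 0 4 8 7 0 0

Derivation:
Drop 1: Z rot1 at col 2 lands with bottom-row=0; cleared 0 line(s) (total 0); column heights now [0 0 2 3 0 0 0], max=3
Drop 2: S rot0 at col 2 lands with bottom-row=3; cleared 0 line(s) (total 0); column heights now [0 0 4 5 5 0 0], max=5
Drop 3: T rot1 at col 3 lands with bottom-row=5; cleared 0 line(s) (total 0); column heights now [0 0 4 8 7 0 0], max=8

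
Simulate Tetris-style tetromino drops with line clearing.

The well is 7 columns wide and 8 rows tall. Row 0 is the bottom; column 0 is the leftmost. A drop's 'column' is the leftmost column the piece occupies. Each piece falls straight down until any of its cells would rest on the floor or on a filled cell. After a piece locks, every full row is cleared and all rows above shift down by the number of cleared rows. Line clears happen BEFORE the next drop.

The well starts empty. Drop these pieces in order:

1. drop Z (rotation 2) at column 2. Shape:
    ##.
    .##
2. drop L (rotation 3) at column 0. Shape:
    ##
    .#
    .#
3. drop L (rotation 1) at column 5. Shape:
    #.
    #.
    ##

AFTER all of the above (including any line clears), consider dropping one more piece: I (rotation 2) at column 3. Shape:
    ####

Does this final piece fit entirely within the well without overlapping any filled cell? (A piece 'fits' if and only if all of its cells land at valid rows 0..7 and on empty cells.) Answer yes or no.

Drop 1: Z rot2 at col 2 lands with bottom-row=0; cleared 0 line(s) (total 0); column heights now [0 0 2 2 1 0 0], max=2
Drop 2: L rot3 at col 0 lands with bottom-row=0; cleared 0 line(s) (total 0); column heights now [3 3 2 2 1 0 0], max=3
Drop 3: L rot1 at col 5 lands with bottom-row=0; cleared 0 line(s) (total 0); column heights now [3 3 2 2 1 3 1], max=3
Test piece I rot2 at col 3 (width 4): heights before test = [3 3 2 2 1 3 1]; fits = True

Answer: yes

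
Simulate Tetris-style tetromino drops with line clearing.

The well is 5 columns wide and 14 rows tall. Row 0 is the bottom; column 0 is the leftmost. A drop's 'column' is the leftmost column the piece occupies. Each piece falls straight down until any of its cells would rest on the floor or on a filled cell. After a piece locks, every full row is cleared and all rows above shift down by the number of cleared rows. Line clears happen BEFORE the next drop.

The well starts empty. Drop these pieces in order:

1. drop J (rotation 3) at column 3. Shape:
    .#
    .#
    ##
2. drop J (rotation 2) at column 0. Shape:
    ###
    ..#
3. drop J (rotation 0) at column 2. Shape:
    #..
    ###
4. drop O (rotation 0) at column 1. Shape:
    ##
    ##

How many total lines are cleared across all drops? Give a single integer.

Answer: 0

Derivation:
Drop 1: J rot3 at col 3 lands with bottom-row=0; cleared 0 line(s) (total 0); column heights now [0 0 0 1 3], max=3
Drop 2: J rot2 at col 0 lands with bottom-row=0; cleared 0 line(s) (total 0); column heights now [2 2 2 1 3], max=3
Drop 3: J rot0 at col 2 lands with bottom-row=3; cleared 0 line(s) (total 0); column heights now [2 2 5 4 4], max=5
Drop 4: O rot0 at col 1 lands with bottom-row=5; cleared 0 line(s) (total 0); column heights now [2 7 7 4 4], max=7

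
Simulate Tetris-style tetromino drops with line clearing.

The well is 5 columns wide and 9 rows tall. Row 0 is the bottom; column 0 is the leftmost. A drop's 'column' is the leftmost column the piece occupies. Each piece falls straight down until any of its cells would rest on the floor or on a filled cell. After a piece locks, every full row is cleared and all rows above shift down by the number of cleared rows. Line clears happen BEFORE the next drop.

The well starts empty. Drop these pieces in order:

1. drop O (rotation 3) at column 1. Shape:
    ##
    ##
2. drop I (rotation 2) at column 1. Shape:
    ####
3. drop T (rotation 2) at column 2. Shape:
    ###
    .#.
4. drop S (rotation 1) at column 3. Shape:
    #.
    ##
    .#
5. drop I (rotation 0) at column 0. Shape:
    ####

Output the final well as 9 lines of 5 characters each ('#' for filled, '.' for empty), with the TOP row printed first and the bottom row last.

Answer: ####.
...#.
...##
....#
..###
...#.
.####
.##..
.##..

Derivation:
Drop 1: O rot3 at col 1 lands with bottom-row=0; cleared 0 line(s) (total 0); column heights now [0 2 2 0 0], max=2
Drop 2: I rot2 at col 1 lands with bottom-row=2; cleared 0 line(s) (total 0); column heights now [0 3 3 3 3], max=3
Drop 3: T rot2 at col 2 lands with bottom-row=3; cleared 0 line(s) (total 0); column heights now [0 3 5 5 5], max=5
Drop 4: S rot1 at col 3 lands with bottom-row=5; cleared 0 line(s) (total 0); column heights now [0 3 5 8 7], max=8
Drop 5: I rot0 at col 0 lands with bottom-row=8; cleared 0 line(s) (total 0); column heights now [9 9 9 9 7], max=9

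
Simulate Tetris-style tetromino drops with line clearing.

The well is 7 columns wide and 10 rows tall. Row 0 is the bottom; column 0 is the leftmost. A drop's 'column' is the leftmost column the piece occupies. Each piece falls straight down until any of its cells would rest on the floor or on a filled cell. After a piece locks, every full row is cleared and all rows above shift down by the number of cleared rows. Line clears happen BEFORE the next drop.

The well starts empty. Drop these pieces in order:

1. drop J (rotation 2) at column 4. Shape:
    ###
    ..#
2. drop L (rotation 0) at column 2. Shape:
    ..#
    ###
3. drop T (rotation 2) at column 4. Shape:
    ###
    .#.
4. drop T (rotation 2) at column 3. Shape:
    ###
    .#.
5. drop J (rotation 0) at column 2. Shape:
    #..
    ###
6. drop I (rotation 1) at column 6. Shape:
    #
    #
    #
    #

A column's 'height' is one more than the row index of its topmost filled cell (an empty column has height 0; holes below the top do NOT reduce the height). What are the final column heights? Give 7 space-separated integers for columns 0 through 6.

Drop 1: J rot2 at col 4 lands with bottom-row=0; cleared 0 line(s) (total 0); column heights now [0 0 0 0 2 2 2], max=2
Drop 2: L rot0 at col 2 lands with bottom-row=2; cleared 0 line(s) (total 0); column heights now [0 0 3 3 4 2 2], max=4
Drop 3: T rot2 at col 4 lands with bottom-row=3; cleared 0 line(s) (total 0); column heights now [0 0 3 3 5 5 5], max=5
Drop 4: T rot2 at col 3 lands with bottom-row=5; cleared 0 line(s) (total 0); column heights now [0 0 3 7 7 7 5], max=7
Drop 5: J rot0 at col 2 lands with bottom-row=7; cleared 0 line(s) (total 0); column heights now [0 0 9 8 8 7 5], max=9
Drop 6: I rot1 at col 6 lands with bottom-row=5; cleared 0 line(s) (total 0); column heights now [0 0 9 8 8 7 9], max=9

Answer: 0 0 9 8 8 7 9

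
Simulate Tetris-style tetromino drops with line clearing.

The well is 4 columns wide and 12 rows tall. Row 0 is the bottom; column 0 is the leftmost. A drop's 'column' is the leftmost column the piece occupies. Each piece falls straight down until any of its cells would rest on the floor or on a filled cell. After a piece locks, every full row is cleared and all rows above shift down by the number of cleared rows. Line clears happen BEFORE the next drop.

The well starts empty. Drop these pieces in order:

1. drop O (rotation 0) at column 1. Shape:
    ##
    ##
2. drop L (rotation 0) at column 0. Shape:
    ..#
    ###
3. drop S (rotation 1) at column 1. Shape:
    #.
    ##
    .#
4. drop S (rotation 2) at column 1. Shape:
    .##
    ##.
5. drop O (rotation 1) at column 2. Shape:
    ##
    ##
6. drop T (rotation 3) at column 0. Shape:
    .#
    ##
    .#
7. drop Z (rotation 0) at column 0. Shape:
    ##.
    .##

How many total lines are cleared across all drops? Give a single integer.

Drop 1: O rot0 at col 1 lands with bottom-row=0; cleared 0 line(s) (total 0); column heights now [0 2 2 0], max=2
Drop 2: L rot0 at col 0 lands with bottom-row=2; cleared 0 line(s) (total 0); column heights now [3 3 4 0], max=4
Drop 3: S rot1 at col 1 lands with bottom-row=4; cleared 0 line(s) (total 0); column heights now [3 7 6 0], max=7
Drop 4: S rot2 at col 1 lands with bottom-row=7; cleared 0 line(s) (total 0); column heights now [3 8 9 9], max=9
Drop 5: O rot1 at col 2 lands with bottom-row=9; cleared 0 line(s) (total 0); column heights now [3 8 11 11], max=11
Drop 6: T rot3 at col 0 lands with bottom-row=8; cleared 1 line(s) (total 1); column heights now [3 10 10 10], max=10
Drop 7: Z rot0 at col 0 lands with bottom-row=10; cleared 0 line(s) (total 1); column heights now [12 12 11 10], max=12

Answer: 1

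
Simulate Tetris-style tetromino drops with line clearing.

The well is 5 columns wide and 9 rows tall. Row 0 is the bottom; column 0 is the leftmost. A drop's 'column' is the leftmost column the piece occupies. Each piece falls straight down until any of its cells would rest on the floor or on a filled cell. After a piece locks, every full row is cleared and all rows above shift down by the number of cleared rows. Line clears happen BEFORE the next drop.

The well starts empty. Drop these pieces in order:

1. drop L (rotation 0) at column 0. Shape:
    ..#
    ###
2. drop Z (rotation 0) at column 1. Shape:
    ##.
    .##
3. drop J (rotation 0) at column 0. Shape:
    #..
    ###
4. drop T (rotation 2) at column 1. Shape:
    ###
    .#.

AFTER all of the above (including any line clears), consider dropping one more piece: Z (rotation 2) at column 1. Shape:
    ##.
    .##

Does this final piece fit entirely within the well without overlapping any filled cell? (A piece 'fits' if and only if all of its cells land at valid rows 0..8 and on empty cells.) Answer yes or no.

Drop 1: L rot0 at col 0 lands with bottom-row=0; cleared 0 line(s) (total 0); column heights now [1 1 2 0 0], max=2
Drop 2: Z rot0 at col 1 lands with bottom-row=2; cleared 0 line(s) (total 0); column heights now [1 4 4 3 0], max=4
Drop 3: J rot0 at col 0 lands with bottom-row=4; cleared 0 line(s) (total 0); column heights now [6 5 5 3 0], max=6
Drop 4: T rot2 at col 1 lands with bottom-row=5; cleared 0 line(s) (total 0); column heights now [6 7 7 7 0], max=7
Test piece Z rot2 at col 1 (width 3): heights before test = [6 7 7 7 0]; fits = True

Answer: yes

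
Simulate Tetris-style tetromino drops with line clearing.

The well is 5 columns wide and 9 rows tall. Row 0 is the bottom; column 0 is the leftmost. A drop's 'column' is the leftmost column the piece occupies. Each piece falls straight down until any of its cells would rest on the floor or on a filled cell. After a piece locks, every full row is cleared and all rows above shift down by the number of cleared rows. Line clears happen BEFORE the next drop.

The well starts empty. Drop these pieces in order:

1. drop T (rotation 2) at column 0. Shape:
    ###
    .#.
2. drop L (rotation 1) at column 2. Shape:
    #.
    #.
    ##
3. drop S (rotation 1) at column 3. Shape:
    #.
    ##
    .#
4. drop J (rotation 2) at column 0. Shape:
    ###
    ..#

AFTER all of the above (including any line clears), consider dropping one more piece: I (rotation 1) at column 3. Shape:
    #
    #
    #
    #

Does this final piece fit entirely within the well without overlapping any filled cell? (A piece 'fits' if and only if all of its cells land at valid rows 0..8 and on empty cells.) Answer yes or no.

Drop 1: T rot2 at col 0 lands with bottom-row=0; cleared 0 line(s) (total 0); column heights now [2 2 2 0 0], max=2
Drop 2: L rot1 at col 2 lands with bottom-row=2; cleared 0 line(s) (total 0); column heights now [2 2 5 3 0], max=5
Drop 3: S rot1 at col 3 lands with bottom-row=2; cleared 0 line(s) (total 0); column heights now [2 2 5 5 4], max=5
Drop 4: J rot2 at col 0 lands with bottom-row=5; cleared 0 line(s) (total 0); column heights now [7 7 7 5 4], max=7
Test piece I rot1 at col 3 (width 1): heights before test = [7 7 7 5 4]; fits = True

Answer: yes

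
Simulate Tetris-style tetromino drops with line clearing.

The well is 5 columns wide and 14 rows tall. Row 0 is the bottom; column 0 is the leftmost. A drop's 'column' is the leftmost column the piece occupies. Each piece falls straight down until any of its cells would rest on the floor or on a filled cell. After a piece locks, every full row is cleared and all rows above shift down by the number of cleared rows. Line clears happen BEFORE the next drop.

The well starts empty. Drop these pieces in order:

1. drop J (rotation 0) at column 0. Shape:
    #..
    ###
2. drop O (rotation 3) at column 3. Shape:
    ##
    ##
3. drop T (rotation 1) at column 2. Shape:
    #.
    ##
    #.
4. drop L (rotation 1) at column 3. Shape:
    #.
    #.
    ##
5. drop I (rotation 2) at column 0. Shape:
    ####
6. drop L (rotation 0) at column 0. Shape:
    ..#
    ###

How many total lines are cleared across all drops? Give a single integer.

Drop 1: J rot0 at col 0 lands with bottom-row=0; cleared 0 line(s) (total 0); column heights now [2 1 1 0 0], max=2
Drop 2: O rot3 at col 3 lands with bottom-row=0; cleared 1 line(s) (total 1); column heights now [1 0 0 1 1], max=1
Drop 3: T rot1 at col 2 lands with bottom-row=0; cleared 0 line(s) (total 1); column heights now [1 0 3 2 1], max=3
Drop 4: L rot1 at col 3 lands with bottom-row=2; cleared 0 line(s) (total 1); column heights now [1 0 3 5 3], max=5
Drop 5: I rot2 at col 0 lands with bottom-row=5; cleared 0 line(s) (total 1); column heights now [6 6 6 6 3], max=6
Drop 6: L rot0 at col 0 lands with bottom-row=6; cleared 0 line(s) (total 1); column heights now [7 7 8 6 3], max=8

Answer: 1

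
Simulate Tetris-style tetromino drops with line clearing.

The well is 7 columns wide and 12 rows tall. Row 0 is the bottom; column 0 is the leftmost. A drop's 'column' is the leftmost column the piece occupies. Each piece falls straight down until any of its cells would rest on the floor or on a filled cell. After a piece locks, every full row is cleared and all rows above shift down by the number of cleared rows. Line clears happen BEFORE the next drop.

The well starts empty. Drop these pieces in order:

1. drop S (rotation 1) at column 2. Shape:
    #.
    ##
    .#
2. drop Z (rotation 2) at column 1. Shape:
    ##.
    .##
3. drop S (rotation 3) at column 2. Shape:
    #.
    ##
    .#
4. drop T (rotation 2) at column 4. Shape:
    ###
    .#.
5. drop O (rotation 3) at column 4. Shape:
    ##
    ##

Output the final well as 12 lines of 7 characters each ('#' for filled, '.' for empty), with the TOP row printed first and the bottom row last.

Answer: .......
.......
.......
.......
.......
..#....
..##...
.###...
..####.
..#.##.
..#####
...#.#.

Derivation:
Drop 1: S rot1 at col 2 lands with bottom-row=0; cleared 0 line(s) (total 0); column heights now [0 0 3 2 0 0 0], max=3
Drop 2: Z rot2 at col 1 lands with bottom-row=3; cleared 0 line(s) (total 0); column heights now [0 5 5 4 0 0 0], max=5
Drop 3: S rot3 at col 2 lands with bottom-row=4; cleared 0 line(s) (total 0); column heights now [0 5 7 6 0 0 0], max=7
Drop 4: T rot2 at col 4 lands with bottom-row=0; cleared 0 line(s) (total 0); column heights now [0 5 7 6 2 2 2], max=7
Drop 5: O rot3 at col 4 lands with bottom-row=2; cleared 0 line(s) (total 0); column heights now [0 5 7 6 4 4 2], max=7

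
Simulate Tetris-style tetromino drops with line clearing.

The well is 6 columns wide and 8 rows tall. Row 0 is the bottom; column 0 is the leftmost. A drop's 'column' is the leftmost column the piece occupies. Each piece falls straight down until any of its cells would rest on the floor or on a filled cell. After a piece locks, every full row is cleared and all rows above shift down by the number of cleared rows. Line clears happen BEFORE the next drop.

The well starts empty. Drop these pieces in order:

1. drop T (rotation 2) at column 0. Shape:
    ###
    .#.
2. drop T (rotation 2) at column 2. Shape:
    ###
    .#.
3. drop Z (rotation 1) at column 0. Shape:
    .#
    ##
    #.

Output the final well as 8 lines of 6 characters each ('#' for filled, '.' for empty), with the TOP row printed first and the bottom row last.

Drop 1: T rot2 at col 0 lands with bottom-row=0; cleared 0 line(s) (total 0); column heights now [2 2 2 0 0 0], max=2
Drop 2: T rot2 at col 2 lands with bottom-row=1; cleared 0 line(s) (total 0); column heights now [2 2 3 3 3 0], max=3
Drop 3: Z rot1 at col 0 lands with bottom-row=2; cleared 0 line(s) (total 0); column heights now [4 5 3 3 3 0], max=5

Answer: ......
......
......
.#....
##....
#.###.
####..
.#....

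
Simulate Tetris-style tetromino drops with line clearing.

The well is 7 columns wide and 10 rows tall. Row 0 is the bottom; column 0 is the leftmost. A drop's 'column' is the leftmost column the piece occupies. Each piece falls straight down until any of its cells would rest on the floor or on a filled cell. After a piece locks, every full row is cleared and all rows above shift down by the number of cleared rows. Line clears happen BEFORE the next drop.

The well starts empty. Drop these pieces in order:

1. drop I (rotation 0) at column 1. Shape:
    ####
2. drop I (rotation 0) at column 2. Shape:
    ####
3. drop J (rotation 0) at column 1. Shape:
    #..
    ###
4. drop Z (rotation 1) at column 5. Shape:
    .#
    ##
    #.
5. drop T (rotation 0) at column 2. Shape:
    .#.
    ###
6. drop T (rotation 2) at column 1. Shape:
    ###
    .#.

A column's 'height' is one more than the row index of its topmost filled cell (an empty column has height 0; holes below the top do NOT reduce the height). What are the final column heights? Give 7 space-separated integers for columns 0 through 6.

Drop 1: I rot0 at col 1 lands with bottom-row=0; cleared 0 line(s) (total 0); column heights now [0 1 1 1 1 0 0], max=1
Drop 2: I rot0 at col 2 lands with bottom-row=1; cleared 0 line(s) (total 0); column heights now [0 1 2 2 2 2 0], max=2
Drop 3: J rot0 at col 1 lands with bottom-row=2; cleared 0 line(s) (total 0); column heights now [0 4 3 3 2 2 0], max=4
Drop 4: Z rot1 at col 5 lands with bottom-row=2; cleared 0 line(s) (total 0); column heights now [0 4 3 3 2 4 5], max=5
Drop 5: T rot0 at col 2 lands with bottom-row=3; cleared 0 line(s) (total 0); column heights now [0 4 4 5 4 4 5], max=5
Drop 6: T rot2 at col 1 lands with bottom-row=4; cleared 0 line(s) (total 0); column heights now [0 6 6 6 4 4 5], max=6

Answer: 0 6 6 6 4 4 5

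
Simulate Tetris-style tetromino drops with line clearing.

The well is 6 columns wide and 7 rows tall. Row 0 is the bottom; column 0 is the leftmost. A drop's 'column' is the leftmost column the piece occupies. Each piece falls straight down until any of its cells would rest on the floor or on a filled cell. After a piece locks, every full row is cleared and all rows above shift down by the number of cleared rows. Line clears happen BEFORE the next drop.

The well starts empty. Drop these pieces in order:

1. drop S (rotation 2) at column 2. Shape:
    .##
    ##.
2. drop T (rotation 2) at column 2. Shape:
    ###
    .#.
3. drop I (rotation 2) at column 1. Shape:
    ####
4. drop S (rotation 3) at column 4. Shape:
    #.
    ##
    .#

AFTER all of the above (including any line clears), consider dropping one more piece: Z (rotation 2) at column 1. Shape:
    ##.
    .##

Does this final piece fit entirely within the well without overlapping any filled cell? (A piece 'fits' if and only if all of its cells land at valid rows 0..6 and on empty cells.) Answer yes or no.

Answer: yes

Derivation:
Drop 1: S rot2 at col 2 lands with bottom-row=0; cleared 0 line(s) (total 0); column heights now [0 0 1 2 2 0], max=2
Drop 2: T rot2 at col 2 lands with bottom-row=2; cleared 0 line(s) (total 0); column heights now [0 0 4 4 4 0], max=4
Drop 3: I rot2 at col 1 lands with bottom-row=4; cleared 0 line(s) (total 0); column heights now [0 5 5 5 5 0], max=5
Drop 4: S rot3 at col 4 lands with bottom-row=4; cleared 0 line(s) (total 0); column heights now [0 5 5 5 7 6], max=7
Test piece Z rot2 at col 1 (width 3): heights before test = [0 5 5 5 7 6]; fits = True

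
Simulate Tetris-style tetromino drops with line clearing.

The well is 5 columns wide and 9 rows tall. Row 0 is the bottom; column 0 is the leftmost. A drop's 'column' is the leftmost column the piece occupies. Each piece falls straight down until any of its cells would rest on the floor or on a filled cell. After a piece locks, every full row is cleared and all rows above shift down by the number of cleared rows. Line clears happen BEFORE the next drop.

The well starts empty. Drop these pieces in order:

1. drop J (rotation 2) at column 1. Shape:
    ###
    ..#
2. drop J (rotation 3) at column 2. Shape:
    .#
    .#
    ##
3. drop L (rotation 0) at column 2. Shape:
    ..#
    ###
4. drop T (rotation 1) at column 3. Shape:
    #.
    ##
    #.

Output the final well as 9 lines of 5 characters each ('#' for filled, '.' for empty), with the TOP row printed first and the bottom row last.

Drop 1: J rot2 at col 1 lands with bottom-row=0; cleared 0 line(s) (total 0); column heights now [0 2 2 2 0], max=2
Drop 2: J rot3 at col 2 lands with bottom-row=2; cleared 0 line(s) (total 0); column heights now [0 2 3 5 0], max=5
Drop 3: L rot0 at col 2 lands with bottom-row=5; cleared 0 line(s) (total 0); column heights now [0 2 6 6 7], max=7
Drop 4: T rot1 at col 3 lands with bottom-row=6; cleared 0 line(s) (total 0); column heights now [0 2 6 9 8], max=9

Answer: ...#.
...##
...##
..###
...#.
...#.
..##.
.###.
...#.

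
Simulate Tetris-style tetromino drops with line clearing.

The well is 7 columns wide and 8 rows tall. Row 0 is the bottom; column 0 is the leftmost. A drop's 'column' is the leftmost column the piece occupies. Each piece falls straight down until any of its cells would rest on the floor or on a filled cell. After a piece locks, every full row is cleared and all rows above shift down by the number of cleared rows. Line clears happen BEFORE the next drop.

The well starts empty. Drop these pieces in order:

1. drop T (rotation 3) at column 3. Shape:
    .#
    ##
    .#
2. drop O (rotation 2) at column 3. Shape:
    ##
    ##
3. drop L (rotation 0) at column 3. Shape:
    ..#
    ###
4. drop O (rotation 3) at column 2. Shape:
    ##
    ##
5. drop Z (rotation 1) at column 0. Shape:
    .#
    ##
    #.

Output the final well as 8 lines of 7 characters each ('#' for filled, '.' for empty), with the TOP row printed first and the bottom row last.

Drop 1: T rot3 at col 3 lands with bottom-row=0; cleared 0 line(s) (total 0); column heights now [0 0 0 2 3 0 0], max=3
Drop 2: O rot2 at col 3 lands with bottom-row=3; cleared 0 line(s) (total 0); column heights now [0 0 0 5 5 0 0], max=5
Drop 3: L rot0 at col 3 lands with bottom-row=5; cleared 0 line(s) (total 0); column heights now [0 0 0 6 6 7 0], max=7
Drop 4: O rot3 at col 2 lands with bottom-row=6; cleared 0 line(s) (total 0); column heights now [0 0 8 8 6 7 0], max=8
Drop 5: Z rot1 at col 0 lands with bottom-row=0; cleared 0 line(s) (total 0); column heights now [2 3 8 8 6 7 0], max=8

Answer: ..##...
..##.#.
...###.
...##..
...##..
.#..#..
##.##..
#...#..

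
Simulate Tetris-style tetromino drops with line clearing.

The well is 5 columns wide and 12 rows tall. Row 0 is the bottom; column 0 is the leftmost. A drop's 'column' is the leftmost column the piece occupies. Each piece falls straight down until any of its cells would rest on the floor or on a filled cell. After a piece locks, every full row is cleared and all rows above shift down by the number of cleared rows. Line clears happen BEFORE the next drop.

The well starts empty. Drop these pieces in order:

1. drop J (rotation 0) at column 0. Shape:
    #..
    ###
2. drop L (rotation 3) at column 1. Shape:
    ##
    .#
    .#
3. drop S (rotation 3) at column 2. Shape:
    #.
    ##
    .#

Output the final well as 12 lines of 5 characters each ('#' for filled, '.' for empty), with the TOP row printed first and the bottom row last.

Answer: .....
.....
.....
.....
.....
.....
..#..
..##.
.###.
..#..
#.#..
###..

Derivation:
Drop 1: J rot0 at col 0 lands with bottom-row=0; cleared 0 line(s) (total 0); column heights now [2 1 1 0 0], max=2
Drop 2: L rot3 at col 1 lands with bottom-row=1; cleared 0 line(s) (total 0); column heights now [2 4 4 0 0], max=4
Drop 3: S rot3 at col 2 lands with bottom-row=3; cleared 0 line(s) (total 0); column heights now [2 4 6 5 0], max=6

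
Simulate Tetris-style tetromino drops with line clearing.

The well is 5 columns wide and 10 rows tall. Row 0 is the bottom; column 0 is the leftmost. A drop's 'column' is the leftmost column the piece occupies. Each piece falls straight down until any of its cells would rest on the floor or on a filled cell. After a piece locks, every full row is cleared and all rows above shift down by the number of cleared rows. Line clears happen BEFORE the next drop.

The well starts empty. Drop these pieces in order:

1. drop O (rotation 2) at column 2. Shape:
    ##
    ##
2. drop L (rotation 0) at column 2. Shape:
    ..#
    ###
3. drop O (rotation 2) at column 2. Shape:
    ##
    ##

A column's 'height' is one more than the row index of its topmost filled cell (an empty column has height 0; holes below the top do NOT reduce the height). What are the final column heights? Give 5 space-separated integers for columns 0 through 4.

Answer: 0 0 5 5 4

Derivation:
Drop 1: O rot2 at col 2 lands with bottom-row=0; cleared 0 line(s) (total 0); column heights now [0 0 2 2 0], max=2
Drop 2: L rot0 at col 2 lands with bottom-row=2; cleared 0 line(s) (total 0); column heights now [0 0 3 3 4], max=4
Drop 3: O rot2 at col 2 lands with bottom-row=3; cleared 0 line(s) (total 0); column heights now [0 0 5 5 4], max=5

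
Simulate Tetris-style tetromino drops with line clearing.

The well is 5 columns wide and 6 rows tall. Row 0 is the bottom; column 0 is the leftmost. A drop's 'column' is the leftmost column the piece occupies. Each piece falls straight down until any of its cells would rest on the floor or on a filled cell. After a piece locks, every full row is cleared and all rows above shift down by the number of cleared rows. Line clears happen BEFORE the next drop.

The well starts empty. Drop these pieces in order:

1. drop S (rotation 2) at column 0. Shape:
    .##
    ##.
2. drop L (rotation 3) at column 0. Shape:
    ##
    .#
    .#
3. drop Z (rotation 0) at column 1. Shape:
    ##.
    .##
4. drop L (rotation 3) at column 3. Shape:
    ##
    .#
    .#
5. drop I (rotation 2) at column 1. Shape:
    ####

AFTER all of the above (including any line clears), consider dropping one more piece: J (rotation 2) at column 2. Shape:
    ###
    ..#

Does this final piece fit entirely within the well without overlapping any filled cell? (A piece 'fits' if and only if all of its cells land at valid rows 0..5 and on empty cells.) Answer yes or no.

Drop 1: S rot2 at col 0 lands with bottom-row=0; cleared 0 line(s) (total 0); column heights now [1 2 2 0 0], max=2
Drop 2: L rot3 at col 0 lands with bottom-row=2; cleared 0 line(s) (total 0); column heights now [5 5 2 0 0], max=5
Drop 3: Z rot0 at col 1 lands with bottom-row=4; cleared 0 line(s) (total 0); column heights now [5 6 6 5 0], max=6
Drop 4: L rot3 at col 3 lands with bottom-row=3; cleared 1 line(s) (total 1); column heights now [1 5 5 5 5], max=5
Drop 5: I rot2 at col 1 lands with bottom-row=5; cleared 0 line(s) (total 1); column heights now [1 6 6 6 6], max=6
Test piece J rot2 at col 2 (width 3): heights before test = [1 6 6 6 6]; fits = False

Answer: no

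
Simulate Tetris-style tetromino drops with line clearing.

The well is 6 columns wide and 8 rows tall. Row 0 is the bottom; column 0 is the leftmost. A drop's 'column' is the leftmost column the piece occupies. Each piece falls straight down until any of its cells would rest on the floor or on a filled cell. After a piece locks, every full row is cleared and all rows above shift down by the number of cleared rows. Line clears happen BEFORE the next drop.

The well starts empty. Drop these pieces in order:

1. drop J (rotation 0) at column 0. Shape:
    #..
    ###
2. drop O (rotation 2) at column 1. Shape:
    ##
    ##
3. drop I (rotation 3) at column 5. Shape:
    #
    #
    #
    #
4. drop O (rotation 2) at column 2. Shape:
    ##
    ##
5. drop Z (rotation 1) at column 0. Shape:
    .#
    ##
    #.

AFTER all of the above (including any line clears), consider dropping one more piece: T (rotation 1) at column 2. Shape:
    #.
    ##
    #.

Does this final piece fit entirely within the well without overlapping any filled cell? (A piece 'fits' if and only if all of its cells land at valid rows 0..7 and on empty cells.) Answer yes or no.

Answer: yes

Derivation:
Drop 1: J rot0 at col 0 lands with bottom-row=0; cleared 0 line(s) (total 0); column heights now [2 1 1 0 0 0], max=2
Drop 2: O rot2 at col 1 lands with bottom-row=1; cleared 0 line(s) (total 0); column heights now [2 3 3 0 0 0], max=3
Drop 3: I rot3 at col 5 lands with bottom-row=0; cleared 0 line(s) (total 0); column heights now [2 3 3 0 0 4], max=4
Drop 4: O rot2 at col 2 lands with bottom-row=3; cleared 0 line(s) (total 0); column heights now [2 3 5 5 0 4], max=5
Drop 5: Z rot1 at col 0 lands with bottom-row=2; cleared 0 line(s) (total 0); column heights now [4 5 5 5 0 4], max=5
Test piece T rot1 at col 2 (width 2): heights before test = [4 5 5 5 0 4]; fits = True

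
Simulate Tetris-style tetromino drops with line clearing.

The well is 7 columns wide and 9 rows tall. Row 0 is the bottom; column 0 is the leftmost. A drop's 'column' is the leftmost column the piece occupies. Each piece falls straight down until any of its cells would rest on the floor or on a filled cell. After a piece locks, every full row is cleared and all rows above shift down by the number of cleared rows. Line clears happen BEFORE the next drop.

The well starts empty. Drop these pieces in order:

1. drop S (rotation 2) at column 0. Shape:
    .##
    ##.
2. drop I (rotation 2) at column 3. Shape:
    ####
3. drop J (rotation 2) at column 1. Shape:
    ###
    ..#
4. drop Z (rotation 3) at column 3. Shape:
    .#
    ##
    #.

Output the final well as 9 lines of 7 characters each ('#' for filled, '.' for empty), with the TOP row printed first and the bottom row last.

Drop 1: S rot2 at col 0 lands with bottom-row=0; cleared 0 line(s) (total 0); column heights now [1 2 2 0 0 0 0], max=2
Drop 2: I rot2 at col 3 lands with bottom-row=0; cleared 0 line(s) (total 0); column heights now [1 2 2 1 1 1 1], max=2
Drop 3: J rot2 at col 1 lands with bottom-row=1; cleared 0 line(s) (total 0); column heights now [1 3 3 3 1 1 1], max=3
Drop 4: Z rot3 at col 3 lands with bottom-row=3; cleared 0 line(s) (total 0); column heights now [1 3 3 5 6 1 1], max=6

Answer: .......
.......
.......
....#..
...##..
...#...
.###...
.###...
##.####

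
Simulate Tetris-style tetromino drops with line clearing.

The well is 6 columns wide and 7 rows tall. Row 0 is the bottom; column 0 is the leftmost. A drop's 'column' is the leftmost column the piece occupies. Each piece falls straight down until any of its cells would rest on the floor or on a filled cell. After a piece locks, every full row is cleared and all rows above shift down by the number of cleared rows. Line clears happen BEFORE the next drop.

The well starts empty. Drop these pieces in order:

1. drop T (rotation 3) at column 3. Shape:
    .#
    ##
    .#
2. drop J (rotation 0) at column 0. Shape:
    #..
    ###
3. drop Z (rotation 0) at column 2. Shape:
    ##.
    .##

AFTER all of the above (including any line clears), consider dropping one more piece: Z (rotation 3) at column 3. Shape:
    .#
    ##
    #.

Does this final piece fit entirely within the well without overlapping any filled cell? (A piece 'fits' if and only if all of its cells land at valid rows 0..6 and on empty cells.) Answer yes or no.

Answer: no

Derivation:
Drop 1: T rot3 at col 3 lands with bottom-row=0; cleared 0 line(s) (total 0); column heights now [0 0 0 2 3 0], max=3
Drop 2: J rot0 at col 0 lands with bottom-row=0; cleared 0 line(s) (total 0); column heights now [2 1 1 2 3 0], max=3
Drop 3: Z rot0 at col 2 lands with bottom-row=3; cleared 0 line(s) (total 0); column heights now [2 1 5 5 4 0], max=5
Test piece Z rot3 at col 3 (width 2): heights before test = [2 1 5 5 4 0]; fits = False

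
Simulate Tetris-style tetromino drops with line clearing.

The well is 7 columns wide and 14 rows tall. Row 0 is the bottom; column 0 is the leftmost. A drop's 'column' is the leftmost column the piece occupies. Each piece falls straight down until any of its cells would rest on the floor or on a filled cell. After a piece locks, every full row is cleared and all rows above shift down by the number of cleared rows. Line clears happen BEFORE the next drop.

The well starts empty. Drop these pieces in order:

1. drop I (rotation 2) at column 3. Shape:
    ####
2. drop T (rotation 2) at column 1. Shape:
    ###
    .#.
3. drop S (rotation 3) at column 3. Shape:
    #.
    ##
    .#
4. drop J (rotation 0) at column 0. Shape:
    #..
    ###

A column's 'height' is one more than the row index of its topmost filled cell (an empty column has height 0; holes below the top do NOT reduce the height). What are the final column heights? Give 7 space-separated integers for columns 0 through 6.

Drop 1: I rot2 at col 3 lands with bottom-row=0; cleared 0 line(s) (total 0); column heights now [0 0 0 1 1 1 1], max=1
Drop 2: T rot2 at col 1 lands with bottom-row=0; cleared 0 line(s) (total 0); column heights now [0 2 2 2 1 1 1], max=2
Drop 3: S rot3 at col 3 lands with bottom-row=1; cleared 0 line(s) (total 0); column heights now [0 2 2 4 3 1 1], max=4
Drop 4: J rot0 at col 0 lands with bottom-row=2; cleared 0 line(s) (total 0); column heights now [4 3 3 4 3 1 1], max=4

Answer: 4 3 3 4 3 1 1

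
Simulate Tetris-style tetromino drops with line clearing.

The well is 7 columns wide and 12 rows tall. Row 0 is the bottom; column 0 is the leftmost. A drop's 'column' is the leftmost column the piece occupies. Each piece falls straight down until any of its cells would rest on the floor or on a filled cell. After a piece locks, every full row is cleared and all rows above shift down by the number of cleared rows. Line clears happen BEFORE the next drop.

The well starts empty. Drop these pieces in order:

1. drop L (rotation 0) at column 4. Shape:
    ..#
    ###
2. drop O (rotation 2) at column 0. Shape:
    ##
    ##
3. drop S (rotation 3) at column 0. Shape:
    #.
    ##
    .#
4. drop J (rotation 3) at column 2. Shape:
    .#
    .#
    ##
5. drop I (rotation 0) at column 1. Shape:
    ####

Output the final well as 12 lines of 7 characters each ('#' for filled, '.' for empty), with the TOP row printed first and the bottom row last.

Answer: .......
.......
.......
.......
.......
.......
.......
.......
#####..
##.....
.#.#...
##.#..#

Derivation:
Drop 1: L rot0 at col 4 lands with bottom-row=0; cleared 0 line(s) (total 0); column heights now [0 0 0 0 1 1 2], max=2
Drop 2: O rot2 at col 0 lands with bottom-row=0; cleared 0 line(s) (total 0); column heights now [2 2 0 0 1 1 2], max=2
Drop 3: S rot3 at col 0 lands with bottom-row=2; cleared 0 line(s) (total 0); column heights now [5 4 0 0 1 1 2], max=5
Drop 4: J rot3 at col 2 lands with bottom-row=0; cleared 1 line(s) (total 1); column heights now [4 3 0 2 0 0 1], max=4
Drop 5: I rot0 at col 1 lands with bottom-row=3; cleared 0 line(s) (total 1); column heights now [4 4 4 4 4 0 1], max=4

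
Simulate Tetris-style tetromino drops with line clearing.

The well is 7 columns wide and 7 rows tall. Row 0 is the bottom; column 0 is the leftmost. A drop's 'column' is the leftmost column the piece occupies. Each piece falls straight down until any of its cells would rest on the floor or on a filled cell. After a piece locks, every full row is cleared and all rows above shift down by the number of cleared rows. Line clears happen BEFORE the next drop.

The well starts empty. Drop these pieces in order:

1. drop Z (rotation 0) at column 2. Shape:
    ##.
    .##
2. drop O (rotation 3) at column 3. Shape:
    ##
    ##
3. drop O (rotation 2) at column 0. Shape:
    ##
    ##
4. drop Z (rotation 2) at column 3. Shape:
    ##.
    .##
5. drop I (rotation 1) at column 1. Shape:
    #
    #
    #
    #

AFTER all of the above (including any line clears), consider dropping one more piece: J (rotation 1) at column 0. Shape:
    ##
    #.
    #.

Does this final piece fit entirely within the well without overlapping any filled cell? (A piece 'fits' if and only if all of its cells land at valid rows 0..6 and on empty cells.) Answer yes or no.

Answer: yes

Derivation:
Drop 1: Z rot0 at col 2 lands with bottom-row=0; cleared 0 line(s) (total 0); column heights now [0 0 2 2 1 0 0], max=2
Drop 2: O rot3 at col 3 lands with bottom-row=2; cleared 0 line(s) (total 0); column heights now [0 0 2 4 4 0 0], max=4
Drop 3: O rot2 at col 0 lands with bottom-row=0; cleared 0 line(s) (total 0); column heights now [2 2 2 4 4 0 0], max=4
Drop 4: Z rot2 at col 3 lands with bottom-row=4; cleared 0 line(s) (total 0); column heights now [2 2 2 6 6 5 0], max=6
Drop 5: I rot1 at col 1 lands with bottom-row=2; cleared 0 line(s) (total 0); column heights now [2 6 2 6 6 5 0], max=6
Test piece J rot1 at col 0 (width 2): heights before test = [2 6 2 6 6 5 0]; fits = True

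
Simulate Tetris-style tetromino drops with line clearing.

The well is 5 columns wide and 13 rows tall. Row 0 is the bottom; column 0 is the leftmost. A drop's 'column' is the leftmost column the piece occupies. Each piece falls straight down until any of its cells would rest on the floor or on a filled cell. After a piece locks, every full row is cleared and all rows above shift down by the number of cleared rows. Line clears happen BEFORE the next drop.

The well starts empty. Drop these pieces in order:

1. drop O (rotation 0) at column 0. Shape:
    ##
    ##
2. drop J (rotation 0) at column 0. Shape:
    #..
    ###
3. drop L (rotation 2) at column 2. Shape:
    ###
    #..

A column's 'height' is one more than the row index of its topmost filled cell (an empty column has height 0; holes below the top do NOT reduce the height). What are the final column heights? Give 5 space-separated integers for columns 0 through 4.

Answer: 4 3 5 5 5

Derivation:
Drop 1: O rot0 at col 0 lands with bottom-row=0; cleared 0 line(s) (total 0); column heights now [2 2 0 0 0], max=2
Drop 2: J rot0 at col 0 lands with bottom-row=2; cleared 0 line(s) (total 0); column heights now [4 3 3 0 0], max=4
Drop 3: L rot2 at col 2 lands with bottom-row=3; cleared 0 line(s) (total 0); column heights now [4 3 5 5 5], max=5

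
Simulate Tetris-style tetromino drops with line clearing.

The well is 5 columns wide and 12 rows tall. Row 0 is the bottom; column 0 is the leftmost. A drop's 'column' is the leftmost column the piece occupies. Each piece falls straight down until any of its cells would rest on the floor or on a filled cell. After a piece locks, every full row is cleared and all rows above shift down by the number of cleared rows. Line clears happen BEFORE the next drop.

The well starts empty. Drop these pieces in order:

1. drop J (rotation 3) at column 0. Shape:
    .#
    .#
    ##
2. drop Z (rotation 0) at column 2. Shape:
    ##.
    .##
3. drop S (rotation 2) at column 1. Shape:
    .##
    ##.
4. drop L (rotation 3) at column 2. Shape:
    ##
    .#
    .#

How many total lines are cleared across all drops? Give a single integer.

Answer: 0

Derivation:
Drop 1: J rot3 at col 0 lands with bottom-row=0; cleared 0 line(s) (total 0); column heights now [1 3 0 0 0], max=3
Drop 2: Z rot0 at col 2 lands with bottom-row=0; cleared 0 line(s) (total 0); column heights now [1 3 2 2 1], max=3
Drop 3: S rot2 at col 1 lands with bottom-row=3; cleared 0 line(s) (total 0); column heights now [1 4 5 5 1], max=5
Drop 4: L rot3 at col 2 lands with bottom-row=5; cleared 0 line(s) (total 0); column heights now [1 4 8 8 1], max=8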